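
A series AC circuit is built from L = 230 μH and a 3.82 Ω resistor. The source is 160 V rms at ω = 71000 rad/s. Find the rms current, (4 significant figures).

X_L = ωL = 16.33 Ω
Z = 3.820 + j16.33 Ω
|Z| = √(3.820² + 16.33²) = 16.77 Ω
I = V/|Z| = 160/16.77 = 9.540 A

9.540 A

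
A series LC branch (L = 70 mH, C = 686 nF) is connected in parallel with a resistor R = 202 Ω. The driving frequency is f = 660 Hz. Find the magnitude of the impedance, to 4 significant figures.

ω = 2πf = 4147 rad/s
X_L = ωL = 290.3 Ω
X_C = 1/(ωC) = 351.5 Ω
Branch 1: Z₁ = R = 202.0 Ω
Branch 2 (series LC): Z₂ = j(X_L − X_C) = −j61.24 Ω
Parallel: Z = Z₁Z₂/(Z₁+Z₂), |Z| = 58.60 Ω, ∠Z = -73.13°

58.60 Ω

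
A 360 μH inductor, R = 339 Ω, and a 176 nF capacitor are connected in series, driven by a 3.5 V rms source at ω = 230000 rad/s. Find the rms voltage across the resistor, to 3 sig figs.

X_L = ωL = 82.8 Ω
X_C = 1/(ωC) = 24.7 Ω
Net reactance X = X_L − X_C = 58.1 Ω
Z = 339 + j58.1 Ω
|Z| = √(339² + 58.1²) = 344 Ω
I = V/|Z| = 10.2 mA
V_R = I·|Z_R| = 0.0102 × 339 = 3.45 V

3.45 V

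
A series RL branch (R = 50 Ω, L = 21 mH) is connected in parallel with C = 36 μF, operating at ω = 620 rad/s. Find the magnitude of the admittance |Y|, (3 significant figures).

X_L = ωL = 13.0 Ω
X_C = 1/(ωC) = 44.8 Ω
Branch 1 (R+jX_L): Z₁ = 50.0 + j13.0 Ω, |Z₁| = 51.7 Ω
Branch 2 (−jX_C): Z₂ = −j44.8 Ω
Parallel: Z = Z₁Z₂/(Z₁+Z₂), |Z| = 39.1 Ω, ∠Z = -43.0°
|Y| = 1/|Z| = 25.6 mS

25.6 mS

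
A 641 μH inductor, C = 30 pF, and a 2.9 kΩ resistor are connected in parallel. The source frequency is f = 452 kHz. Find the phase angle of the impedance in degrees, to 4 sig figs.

ω = 2πf = 2.84e+06 rad/s
X_L = ωL = 1820 Ω
X_C = 1/(ωC) = 11740 Ω
Parallel: admittances add. Y = 1/R + 1/(jωL) + jωC
Y = (0.0003448 − j0.0004641) S
|Y| = 0.0005782 S → |Z| = 1/|Y| = 1730 Ω, ∠Z = −∠Y = 53.39°

53.39°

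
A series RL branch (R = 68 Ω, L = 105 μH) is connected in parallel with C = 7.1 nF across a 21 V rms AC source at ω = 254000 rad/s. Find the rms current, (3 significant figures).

276 mA

X_L = ωL = 26.7 Ω
X_C = 1/(ωC) = 555 Ω
Branch 1 (R+jX_L): Z₁ = 68.0 + j26.7 Ω, |Z₁| = 73.0 Ω
Branch 2 (−jX_C): Z₂ = −j555 Ω
Parallel: Z = Z₁Z₂/(Z₁+Z₂), |Z| = 76.1 Ω, ∠Z = 14.1°
I = V/|Z| = 21/76.1 = 276 mA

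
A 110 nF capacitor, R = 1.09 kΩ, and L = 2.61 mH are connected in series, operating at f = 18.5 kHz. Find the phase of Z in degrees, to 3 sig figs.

ω = 2πf = 116200 rad/s
X_L = ωL = 303 Ω
X_C = 1/(ωC) = 78.2 Ω
Net reactance X = X_L − X_C = 225 Ω
Z = 1090 + j225 Ω
|Z| = √(1090² + 225²) = 1110 Ω
∠Z = arctan(225/1090) = 11.7°

11.7°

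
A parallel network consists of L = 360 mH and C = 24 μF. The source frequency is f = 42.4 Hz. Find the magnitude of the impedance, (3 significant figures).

ω = 2πf = 266.4 rad/s
X_L = ωL = 95.9 Ω
X_C = 1/(ωC) = 156 Ω
Parallel: admittances add. Y = 1/(jωL) + jωC
Y = (0 − j0.00403) S
|Y| = 0.00403 S → |Z| = 1/|Y| = 248 Ω, ∠Z = −∠Y = 90.0°

248 Ω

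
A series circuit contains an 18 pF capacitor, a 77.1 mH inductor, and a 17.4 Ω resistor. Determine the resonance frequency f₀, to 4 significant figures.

135.1 kHz

ω₀ = 1/√(LC) = 1/√(0.0771 × 1.8e-11) = 848900 rad/s
f₀ = ω₀/(2π) = 135.1 kHz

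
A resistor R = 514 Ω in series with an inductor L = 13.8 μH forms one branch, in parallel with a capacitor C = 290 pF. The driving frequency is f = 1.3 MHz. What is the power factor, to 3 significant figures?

0.687

ω = 2πf = 8.168e+06 rad/s
X_L = ωL = 113 Ω
X_C = 1/(ωC) = 422 Ω
Branch 1 (R+jX_L): Z₁ = 514 + j113 Ω, |Z₁| = 526 Ω
Branch 2 (−jX_C): Z₂ = −j422 Ω
Parallel: Z = Z₁Z₂/(Z₁+Z₂), |Z| = 370 Ω, ∠Z = -46.6°
cos φ = cos(-46.6°) = 0.687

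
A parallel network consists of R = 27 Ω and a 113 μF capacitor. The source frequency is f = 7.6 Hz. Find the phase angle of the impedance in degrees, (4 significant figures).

-8.289°

ω = 2πf = 47.75 rad/s
X_C = 1/(ωC) = 185.3 Ω
Parallel: admittances add. Y = 1/R + jωC
Y = (0.03704 + j0.005396) S
|Y| = 0.03743 S → |Z| = 1/|Y| = 26.72 Ω, ∠Z = −∠Y = -8.289°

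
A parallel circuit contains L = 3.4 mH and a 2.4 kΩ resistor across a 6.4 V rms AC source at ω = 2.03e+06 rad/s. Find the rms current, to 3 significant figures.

X_L = ωL = 6900 Ω
Parallel: admittances add. Y = 1/R + 1/(jωL)
Y = (0.000417 − j0.000145) S
|Y| = 0.000441 S → |Z| = 1/|Y| = 2270 Ω, ∠Z = −∠Y = 19.2°
I = V/|Z| = 6.4/2270 = 2.82 mA

2.82 mA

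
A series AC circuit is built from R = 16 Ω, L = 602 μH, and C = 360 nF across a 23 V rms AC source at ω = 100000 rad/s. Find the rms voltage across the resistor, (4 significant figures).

10.18 V

X_L = ωL = 60.20 Ω
X_C = 1/(ωC) = 27.78 Ω
Net reactance X = X_L − X_C = 32.42 Ω
Z = 16.00 + j32.42 Ω
|Z| = √(16.00² + 32.42²) = 36.16 Ω
I = V/|Z| = 636.1 mA
V_R = I·|Z_R| = 0.6361 × 16.00 = 10.18 V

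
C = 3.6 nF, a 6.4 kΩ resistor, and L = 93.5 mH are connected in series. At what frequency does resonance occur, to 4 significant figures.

8.675 kHz

ω₀ = 1/√(LC) = 1/√(0.0935 × 3.6e-09) = 54510 rad/s
f₀ = ω₀/(2π) = 8.675 kHz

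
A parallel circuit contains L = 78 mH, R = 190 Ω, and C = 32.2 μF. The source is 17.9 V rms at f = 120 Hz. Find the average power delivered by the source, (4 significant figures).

ω = 2πf = 754.0 rad/s
X_L = ωL = 58.81 Ω
X_C = 1/(ωC) = 41.19 Ω
Parallel: admittances add. Y = 1/R + 1/(jωL) + jωC
Y = (0.005263 + j0.007274) S
|Y| = 0.008979 S → |Z| = 1/|Y| = 111.4 Ω, ∠Z = −∠Y = -54.11°
I = V/|Z| = 160.7 mA
P = VI cos φ = 17.9 × 0.1607 × cos(-54.11°) = 1.686 W

1.686 W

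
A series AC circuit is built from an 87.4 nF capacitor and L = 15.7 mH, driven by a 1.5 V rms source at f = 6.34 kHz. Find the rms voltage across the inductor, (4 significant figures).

2.774 V

ω = 2πf = 39840 rad/s
X_L = ωL = 625.4 Ω
X_C = 1/(ωC) = 287.2 Ω
Net reactance X = X_L − X_C = 338.2 Ω
Z = j338.2 Ω
|Z| = √(0² + 338.2²) = 338.2 Ω
I = V/|Z| = 4.435 mA
V_L = I·|Z_L| = 0.004435 × 625.4 = 2.774 V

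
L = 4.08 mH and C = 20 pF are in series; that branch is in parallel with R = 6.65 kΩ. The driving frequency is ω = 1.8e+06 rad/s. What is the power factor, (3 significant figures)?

0.951

X_L = ωL = 7340 Ω
X_C = 1/(ωC) = 27800 Ω
Branch 1: Z₁ = R = 6650 Ω
Branch 2 (series LC): Z₂ = j(X_L − X_C) = −j20400 Ω
Parallel: Z = Z₁Z₂/(Z₁+Z₂), |Z| = 6320 Ω, ∠Z = -18.0°
cos φ = cos(-18.0°) = 0.951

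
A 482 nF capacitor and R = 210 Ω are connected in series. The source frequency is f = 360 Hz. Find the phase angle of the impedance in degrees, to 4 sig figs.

ω = 2πf = 2262 rad/s
X_C = 1/(ωC) = 917.2 Ω
Z = 210.0 − j917.2 Ω
|Z| = √(210.0² + 917.2²) = 940.9 Ω
∠Z = arctan(-917.2/210.0) = -77.10°

-77.10°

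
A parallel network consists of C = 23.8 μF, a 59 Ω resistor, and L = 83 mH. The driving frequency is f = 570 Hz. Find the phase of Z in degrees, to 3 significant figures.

-78.3°

ω = 2πf = 3581 rad/s
X_L = ωL = 297 Ω
X_C = 1/(ωC) = 11.7 Ω
Parallel: admittances add. Y = 1/R + 1/(jωL) + jωC
Y = (0.0169 + j0.0819) S
|Y| = 0.0836 S → |Z| = 1/|Y| = 12.0 Ω, ∠Z = −∠Y = -78.3°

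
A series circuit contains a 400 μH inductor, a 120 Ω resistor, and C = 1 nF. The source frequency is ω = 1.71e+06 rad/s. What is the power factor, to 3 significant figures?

0.771

X_L = ωL = 684 Ω
X_C = 1/(ωC) = 585 Ω
Net reactance X = X_L − X_C = 99.2 Ω
Z = 120 + j99.2 Ω
|Z| = √(120² + 99.2²) = 156 Ω
∠Z = arctan(99.2/120) = 39.6°
cos φ = cos(39.6°) = 0.771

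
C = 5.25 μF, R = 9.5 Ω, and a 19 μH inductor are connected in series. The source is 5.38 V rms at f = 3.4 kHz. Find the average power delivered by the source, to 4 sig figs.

ω = 2πf = 21360 rad/s
X_L = ωL = 0.4059 Ω
X_C = 1/(ωC) = 8.916 Ω
Net reactance X = X_L − X_C = -8.510 Ω
Z = 9.500 − j8.510 Ω
|Z| = √(9.500² + 8.510²) = 12.75 Ω
∠Z = arctan(-8.510/9.500) = -41.85°
I = V/|Z| = 421.8 mA
P = VI cos φ = 5.38 × 0.4218 × cos(-41.85°) = 1.690 W

1.690 W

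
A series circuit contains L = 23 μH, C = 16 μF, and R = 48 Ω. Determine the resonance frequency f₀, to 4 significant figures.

8.297 kHz

ω₀ = 1/√(LC) = 1/√(2.3e-05 × 1.6e-05) = 52130 rad/s
f₀ = ω₀/(2π) = 8.297 kHz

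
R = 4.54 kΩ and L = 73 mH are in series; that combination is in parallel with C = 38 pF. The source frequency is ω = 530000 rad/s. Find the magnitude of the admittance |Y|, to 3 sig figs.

6.13 μS

X_L = ωL = 38700 Ω
X_C = 1/(ωC) = 49700 Ω
Branch 1 (R+jX_L): Z₁ = 4540 + j38700 Ω, |Z₁| = 39000 Ω
Branch 2 (−jX_C): Z₂ = −j49700 Ω
Parallel: Z = Z₁Z₂/(Z₁+Z₂), |Z| = 163000 Ω, ∠Z = 60.8°
|Y| = 1/|Z| = 6.13 μS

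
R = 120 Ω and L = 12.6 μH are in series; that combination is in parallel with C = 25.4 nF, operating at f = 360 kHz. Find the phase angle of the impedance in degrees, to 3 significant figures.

-81.9°

ω = 2πf = 2.262e+06 rad/s
X_L = ωL = 28.5 Ω
X_C = 1/(ωC) = 17.4 Ω
Branch 1 (R+jX_L): Z₁ = 120 + j28.5 Ω, |Z₁| = 123 Ω
Branch 2 (−jX_C): Z₂ = −j17.4 Ω
Parallel: Z = Z₁Z₂/(Z₁+Z₂), |Z| = 17.8 Ω, ∠Z = -81.9°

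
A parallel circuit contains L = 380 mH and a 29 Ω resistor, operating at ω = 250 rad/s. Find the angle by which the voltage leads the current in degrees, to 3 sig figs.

X_L = ωL = 95.0 Ω
Parallel: admittances add. Y = 1/R + 1/(jωL)
Y = (0.0345 − j0.0105) S
|Y| = 0.0361 S → |Z| = 1/|Y| = 27.7 Ω, ∠Z = −∠Y = 17.0°

17.0°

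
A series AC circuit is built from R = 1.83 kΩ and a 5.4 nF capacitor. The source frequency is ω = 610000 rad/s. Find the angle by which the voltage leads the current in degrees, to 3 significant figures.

-9.42°

X_C = 1/(ωC) = 304 Ω
Z = 1830 − j304 Ω
|Z| = √(1830² + 304²) = 1860 Ω
∠Z = arctan(-304/1830) = -9.42°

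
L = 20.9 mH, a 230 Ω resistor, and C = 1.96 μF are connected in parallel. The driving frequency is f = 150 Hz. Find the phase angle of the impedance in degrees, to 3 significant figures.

ω = 2πf = 942.5 rad/s
X_L = ωL = 19.7 Ω
X_C = 1/(ωC) = 541 Ω
Parallel: admittances add. Y = 1/R + 1/(jωL) + jωC
Y = (0.00435 − j0.0489) S
|Y| = 0.0491 S → |Z| = 1/|Y| = 20.4 Ω, ∠Z = −∠Y = 84.9°

84.9°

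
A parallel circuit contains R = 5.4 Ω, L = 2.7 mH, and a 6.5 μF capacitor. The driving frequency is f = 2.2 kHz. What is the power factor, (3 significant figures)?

ω = 2πf = 13820 rad/s
X_L = ωL = 37.3 Ω
X_C = 1/(ωC) = 11.1 Ω
Parallel: admittances add. Y = 1/R + 1/(jωL) + jωC
Y = (0.185 + j0.0631) S
|Y| = 0.196 S → |Z| = 1/|Y| = 5.11 Ω, ∠Z = −∠Y = -18.8°
cos φ = cos(-18.8°) = 0.947

0.947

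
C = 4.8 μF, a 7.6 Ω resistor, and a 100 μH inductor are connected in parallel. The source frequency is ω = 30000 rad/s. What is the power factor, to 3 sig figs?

X_L = ωL = 3.00 Ω
X_C = 1/(ωC) = 6.94 Ω
Parallel: admittances add. Y = 1/R + 1/(jωL) + jωC
Y = (0.132 − j0.189) S
|Y| = 0.231 S → |Z| = 1/|Y| = 4.34 Ω, ∠Z = −∠Y = 55.2°
cos φ = cos(55.2°) = 0.571

0.571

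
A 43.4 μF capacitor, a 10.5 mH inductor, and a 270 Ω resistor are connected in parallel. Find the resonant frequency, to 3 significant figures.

ω₀ = 1/√(LC) = 1/√(0.0105 × 4.34e-05) = 1481 rad/s
f₀ = ω₀/(2π) = 236 Hz

236 Hz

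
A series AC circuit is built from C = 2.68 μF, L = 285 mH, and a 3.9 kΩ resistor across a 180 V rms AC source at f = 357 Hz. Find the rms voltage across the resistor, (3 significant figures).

ω = 2πf = 2243 rad/s
X_L = ωL = 639 Ω
X_C = 1/(ωC) = 166 Ω
Net reactance X = X_L − X_C = 473 Ω
Z = 3900 + j473 Ω
|Z| = √(3900² + 473²) = 3930 Ω
I = V/|Z| = 45.8 mA
V_R = I·|Z_R| = 0.0458 × 3900 = 179 V

179 V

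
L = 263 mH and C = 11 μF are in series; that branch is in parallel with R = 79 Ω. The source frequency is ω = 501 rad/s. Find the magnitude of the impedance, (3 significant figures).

42.1 Ω

X_L = ωL = 132 Ω
X_C = 1/(ωC) = 181 Ω
Branch 1: Z₁ = R = 79.0 Ω
Branch 2 (series LC): Z₂ = j(X_L − X_C) = −j49.7 Ω
Parallel: Z = Z₁Z₂/(Z₁+Z₂), |Z| = 42.1 Ω, ∠Z = -57.8°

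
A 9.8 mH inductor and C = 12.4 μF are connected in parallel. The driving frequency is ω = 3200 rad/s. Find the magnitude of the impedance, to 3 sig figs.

X_L = ωL = 31.4 Ω
X_C = 1/(ωC) = 25.2 Ω
Parallel: admittances add. Y = 1/(jωL) + jωC
Y = (0 + j0.00779) S
|Y| = 0.00779 S → |Z| = 1/|Y| = 128 Ω, ∠Z = −∠Y = -90.0°

128 Ω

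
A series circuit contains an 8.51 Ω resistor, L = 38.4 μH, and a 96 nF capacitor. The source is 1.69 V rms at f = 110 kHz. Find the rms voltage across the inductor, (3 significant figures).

ω = 2πf = 691200 rad/s
X_L = ωL = 26.5 Ω
X_C = 1/(ωC) = 15.1 Ω
Net reactance X = X_L − X_C = 11.5 Ω
Z = 8.51 + j11.5 Ω
|Z| = √(8.51² + 11.5²) = 14.3 Ω
I = V/|Z| = 118 mA
V_L = I·|Z_L| = 0.118 × 26.5 = 3.14 V

3.14 V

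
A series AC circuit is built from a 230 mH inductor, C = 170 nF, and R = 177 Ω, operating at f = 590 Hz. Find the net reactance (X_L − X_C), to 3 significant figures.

-734 Ω

ω = 2πf = 3707 rad/s
X_L = ωL = 853 Ω
X_C = 1/(ωC) = 1590 Ω
X = 853 − 1590 = -734 Ω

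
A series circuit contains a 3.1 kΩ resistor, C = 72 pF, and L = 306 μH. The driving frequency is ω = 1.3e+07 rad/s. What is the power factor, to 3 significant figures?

0.729

X_L = ωL = 3980 Ω
X_C = 1/(ωC) = 1070 Ω
Net reactance X = X_L − X_C = 2910 Ω
Z = 3100 + j2910 Ω
|Z| = √(3100² + 2910²) = 4250 Ω
∠Z = arctan(2910/3100) = 43.2°
cos φ = cos(43.2°) = 0.729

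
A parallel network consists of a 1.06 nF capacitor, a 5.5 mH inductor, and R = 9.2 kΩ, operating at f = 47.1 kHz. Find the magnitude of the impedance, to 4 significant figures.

ω = 2πf = 295900 rad/s
X_L = ωL = 1628 Ω
X_C = 1/(ωC) = 3188 Ω
Parallel: admittances add. Y = 1/R + 1/(jωL) + jωC
Y = (0.0001087 − j0.0003007) S
|Y| = 0.0003197 S → |Z| = 1/|Y| = 3128 Ω, ∠Z = −∠Y = 70.13°

3128 Ω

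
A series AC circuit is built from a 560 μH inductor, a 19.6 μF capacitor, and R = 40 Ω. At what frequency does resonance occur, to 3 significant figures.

1.52 kHz

ω₀ = 1/√(LC) = 1/√(0.00056 × 1.96e-05) = 9545 rad/s
f₀ = ω₀/(2π) = 1.52 kHz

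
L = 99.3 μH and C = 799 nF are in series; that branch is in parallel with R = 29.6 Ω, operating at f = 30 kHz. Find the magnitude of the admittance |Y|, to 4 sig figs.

ω = 2πf = 188500 rad/s
X_L = ωL = 18.72 Ω
X_C = 1/(ωC) = 6.640 Ω
Branch 1: Z₁ = R = 29.60 Ω
Branch 2 (series LC): Z₂ = j(X_L − X_C) = j12.08 Ω
Parallel: Z = Z₁Z₂/(Z₁+Z₂), |Z| = 11.18 Ω, ∠Z = 67.80°
|Y| = 1/|Z| = 89.42 mS

89.42 mS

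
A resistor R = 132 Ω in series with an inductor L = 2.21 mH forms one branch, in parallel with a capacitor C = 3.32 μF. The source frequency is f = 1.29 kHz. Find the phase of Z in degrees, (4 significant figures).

-73.98°

ω = 2πf = 8105 rad/s
X_L = ωL = 17.91 Ω
X_C = 1/(ωC) = 37.16 Ω
Branch 1 (R+jX_L): Z₁ = 132.0 + j17.91 Ω, |Z₁| = 133.2 Ω
Branch 2 (−jX_C): Z₂ = −j37.16 Ω
Parallel: Z = Z₁Z₂/(Z₁+Z₂), |Z| = 37.11 Ω, ∠Z = -73.98°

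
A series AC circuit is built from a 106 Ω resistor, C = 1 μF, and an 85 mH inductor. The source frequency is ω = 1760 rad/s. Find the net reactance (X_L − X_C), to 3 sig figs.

-419 Ω

X_L = ωL = 150 Ω
X_C = 1/(ωC) = 568 Ω
X = 150 − 568 = -419 Ω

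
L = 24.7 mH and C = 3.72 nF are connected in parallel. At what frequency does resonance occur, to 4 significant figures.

16.60 kHz

ω₀ = 1/√(LC) = 1/√(0.0247 × 3.72e-09) = 104300 rad/s
f₀ = ω₀/(2π) = 16.60 kHz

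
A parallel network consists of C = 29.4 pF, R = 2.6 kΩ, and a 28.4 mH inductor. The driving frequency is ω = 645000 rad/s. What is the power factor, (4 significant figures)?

X_L = ωL = 18320 Ω
X_C = 1/(ωC) = 52730 Ω
Parallel: admittances add. Y = 1/R + 1/(jωL) + jωC
Y = (0.0003846 − j3.563e-05) S
|Y| = 0.0003863 S → |Z| = 1/|Y| = 2589 Ω, ∠Z = −∠Y = 5.292°
cos φ = cos(5.292°) = 0.9957

0.9957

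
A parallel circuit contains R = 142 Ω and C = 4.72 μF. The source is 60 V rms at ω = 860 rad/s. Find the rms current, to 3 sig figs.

X_C = 1/(ωC) = 246 Ω
Parallel: admittances add. Y = 1/R + jωC
Y = (0.00704 + j0.00406) S
|Y| = 0.00813 S → |Z| = 1/|Y| = 123 Ω, ∠Z = −∠Y = -30.0°
I = V/|Z| = 60/123 = 488 mA

488 mA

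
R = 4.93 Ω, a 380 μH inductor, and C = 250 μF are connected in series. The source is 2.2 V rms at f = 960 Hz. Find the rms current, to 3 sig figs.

ω = 2πf = 6032 rad/s
X_L = ωL = 2.29 Ω
X_C = 1/(ωC) = 0.663 Ω
Net reactance X = X_L − X_C = 1.63 Ω
Z = 4.93 + j1.63 Ω
|Z| = √(4.93² + 1.63²) = 5.19 Ω
I = V/|Z| = 2.2/5.19 = 424 mA

424 mA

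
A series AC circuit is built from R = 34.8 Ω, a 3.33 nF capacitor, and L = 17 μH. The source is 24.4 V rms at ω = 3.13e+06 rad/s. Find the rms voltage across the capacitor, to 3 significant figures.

X_L = ωL = 53.2 Ω
X_C = 1/(ωC) = 95.9 Ω
Net reactance X = X_L − X_C = -42.7 Ω
Z = 34.8 − j42.7 Ω
|Z| = √(34.8² + 42.7²) = 55.1 Ω
I = V/|Z| = 443 mA
V_C = I·|Z_C| = 0.443 × 95.9 = 42.5 V

42.5 V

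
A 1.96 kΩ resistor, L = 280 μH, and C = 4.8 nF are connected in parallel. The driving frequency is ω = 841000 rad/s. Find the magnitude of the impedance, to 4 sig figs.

X_L = ωL = 235.5 Ω
X_C = 1/(ωC) = 247.7 Ω
Parallel: admittances add. Y = 1/R + 1/(jωL) + jωC
Y = (0.0005102 − j0.0002098) S
|Y| = 0.0005517 S → |Z| = 1/|Y| = 1813 Ω, ∠Z = −∠Y = 22.36°

1813 Ω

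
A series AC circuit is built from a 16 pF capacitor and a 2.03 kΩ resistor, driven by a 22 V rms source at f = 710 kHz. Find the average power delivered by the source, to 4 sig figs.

4.903 mW

ω = 2πf = 4.461e+06 rad/s
X_C = 1/(ωC) = 14010 Ω
Z = 2030 − j14010 Ω
|Z| = √(2030² + 14010²) = 14160 Ω
∠Z = arctan(-14010/2030) = -81.76°
I = V/|Z| = 1.554 mA
P = VI cos φ = 22 × 0.001554 × cos(-81.76°) = 4.903 mW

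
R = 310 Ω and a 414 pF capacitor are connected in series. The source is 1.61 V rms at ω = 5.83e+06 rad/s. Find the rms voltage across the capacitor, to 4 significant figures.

1.289 V

X_C = 1/(ωC) = 414.3 Ω
Z = 310.0 − j414.3 Ω
|Z| = √(310.0² + 414.3²) = 517.5 Ω
I = V/|Z| = 3.111 mA
V_C = I·|Z_C| = 0.003111 × 414.3 = 1.289 V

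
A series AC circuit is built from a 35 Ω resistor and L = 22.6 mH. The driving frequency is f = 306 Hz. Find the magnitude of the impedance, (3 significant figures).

ω = 2πf = 1923 rad/s
X_L = ωL = 43.5 Ω
Z = 35.0 + j43.5 Ω
|Z| = √(35.0² + 43.5²) = 55.8 Ω

55.8 Ω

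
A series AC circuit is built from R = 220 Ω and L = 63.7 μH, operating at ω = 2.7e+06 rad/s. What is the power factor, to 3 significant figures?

0.788

X_L = ωL = 172 Ω
Z = 220 + j172 Ω
|Z| = √(220² + 172²) = 279 Ω
∠Z = arctan(172/220) = 38.0°
cos φ = cos(38.0°) = 0.788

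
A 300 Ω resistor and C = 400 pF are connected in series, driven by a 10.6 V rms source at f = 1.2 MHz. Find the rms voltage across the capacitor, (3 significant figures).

7.86 V

ω = 2πf = 7.54e+06 rad/s
X_C = 1/(ωC) = 332 Ω
Z = 300 − j332 Ω
|Z| = √(300² + 332²) = 447 Ω
I = V/|Z| = 23.7 mA
V_C = I·|Z_C| = 0.0237 × 332 = 7.86 V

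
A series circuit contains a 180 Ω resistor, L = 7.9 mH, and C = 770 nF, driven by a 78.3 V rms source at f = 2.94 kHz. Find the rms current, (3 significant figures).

401 mA

ω = 2πf = 18470 rad/s
X_L = ωL = 146 Ω
X_C = 1/(ωC) = 70.3 Ω
Net reactance X = X_L − X_C = 75.6 Ω
Z = 180 + j75.6 Ω
|Z| = √(180² + 75.6²) = 195 Ω
I = V/|Z| = 78.3/195 = 401 mA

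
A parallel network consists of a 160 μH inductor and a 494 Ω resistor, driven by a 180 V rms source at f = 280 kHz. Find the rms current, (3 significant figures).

736 mA

ω = 2πf = 1.759e+06 rad/s
X_L = ωL = 281 Ω
Parallel: admittances add. Y = 1/R + 1/(jωL)
Y = (0.00202 − j0.00355) S
|Y| = 0.00409 S → |Z| = 1/|Y| = 245 Ω, ∠Z = −∠Y = 60.3°
I = V/|Z| = 180/245 = 736 mA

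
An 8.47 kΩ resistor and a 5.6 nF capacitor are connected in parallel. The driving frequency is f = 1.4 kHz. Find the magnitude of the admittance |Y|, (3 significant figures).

ω = 2πf = 8796 rad/s
X_C = 1/(ωC) = 20300 Ω
Parallel: admittances add. Y = 1/R + jωC
Y = (0.000118 + j4.93e-05) S
|Y| = 0.000128 S → |Z| = 1/|Y| = 7820 Ω, ∠Z = −∠Y = -22.6°

128 μS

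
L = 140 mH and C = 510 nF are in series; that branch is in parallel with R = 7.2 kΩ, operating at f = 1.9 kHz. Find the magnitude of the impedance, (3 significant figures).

ω = 2πf = 11940 rad/s
X_L = ωL = 1670 Ω
X_C = 1/(ωC) = 164 Ω
Branch 1: Z₁ = R = 7200 Ω
Branch 2 (series LC): Z₂ = j(X_L − X_C) = j1510 Ω
Parallel: Z = Z₁Z₂/(Z₁+Z₂), |Z| = 1480 Ω, ∠Z = 78.2°

1480 Ω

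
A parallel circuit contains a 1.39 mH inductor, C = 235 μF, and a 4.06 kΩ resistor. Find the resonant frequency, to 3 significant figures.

278 Hz

ω₀ = 1/√(LC) = 1/√(0.00139 × 0.000235) = 1750 rad/s
f₀ = ω₀/(2π) = 278 Hz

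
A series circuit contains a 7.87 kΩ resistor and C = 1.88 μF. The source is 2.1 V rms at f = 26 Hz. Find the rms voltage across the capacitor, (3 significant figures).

ω = 2πf = 163.4 rad/s
X_C = 1/(ωC) = 3260 Ω
Z = 7870 − j3260 Ω
|Z| = √(7870² + 3260²) = 8520 Ω
I = V/|Z| = 247 μA
V_C = I·|Z_C| = 0.000247 × 3260 = 0.803 V

0.803 V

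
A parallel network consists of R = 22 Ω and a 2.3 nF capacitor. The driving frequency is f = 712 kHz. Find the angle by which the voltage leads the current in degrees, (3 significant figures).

-12.8°

ω = 2πf = 4.474e+06 rad/s
X_C = 1/(ωC) = 97.2 Ω
Parallel: admittances add. Y = 1/R + jωC
Y = (0.0455 + j0.0103) S
|Y| = 0.0466 S → |Z| = 1/|Y| = 21.5 Ω, ∠Z = −∠Y = -12.8°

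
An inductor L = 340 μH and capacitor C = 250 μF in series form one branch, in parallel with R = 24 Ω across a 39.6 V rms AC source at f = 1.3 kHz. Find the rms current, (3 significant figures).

ω = 2πf = 8168 rad/s
X_L = ωL = 2.78 Ω
X_C = 1/(ωC) = 0.490 Ω
Branch 1: Z₁ = R = 24.0 Ω
Branch 2 (series LC): Z₂ = j(X_L − X_C) = j2.29 Ω
Parallel: Z = Z₁Z₂/(Z₁+Z₂), |Z| = 2.28 Ω, ∠Z = 84.6°
I = V/|Z| = 39.6/2.28 = 17.4 A

17.4 A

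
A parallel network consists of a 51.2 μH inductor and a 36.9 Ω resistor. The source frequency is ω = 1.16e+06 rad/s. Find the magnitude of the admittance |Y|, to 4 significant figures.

X_L = ωL = 59.39 Ω
Parallel: admittances add. Y = 1/R + 1/(jωL)
Y = (0.02710 − j0.01684) S
|Y| = 0.03190 S → |Z| = 1/|Y| = 31.34 Ω, ∠Z = −∠Y = 31.85°

31.90 mS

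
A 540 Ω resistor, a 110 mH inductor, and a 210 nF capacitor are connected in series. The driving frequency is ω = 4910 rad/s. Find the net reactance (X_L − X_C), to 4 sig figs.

X_L = ωL = 540.1 Ω
X_C = 1/(ωC) = 969.8 Ω
X = 540.1 − 969.8 = -429.7 Ω

-429.7 Ω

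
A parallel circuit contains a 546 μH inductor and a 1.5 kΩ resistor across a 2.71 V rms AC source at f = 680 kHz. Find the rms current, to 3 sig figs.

ω = 2πf = 4.273e+06 rad/s
X_L = ωL = 2330 Ω
Parallel: admittances add. Y = 1/R + 1/(jωL)
Y = (0.000667 − j0.000429) S
|Y| = 0.000793 S → |Z| = 1/|Y| = 1260 Ω, ∠Z = −∠Y = 32.7°
I = V/|Z| = 2.71/1260 = 2.15 mA

2.15 mA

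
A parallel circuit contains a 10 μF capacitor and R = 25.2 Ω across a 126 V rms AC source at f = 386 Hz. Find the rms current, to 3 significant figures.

5.86 A

ω = 2πf = 2425 rad/s
X_C = 1/(ωC) = 41.2 Ω
Parallel: admittances add. Y = 1/R + jωC
Y = (0.0397 + j0.0243) S
|Y| = 0.0465 S → |Z| = 1/|Y| = 21.5 Ω, ∠Z = −∠Y = -31.4°
I = V/|Z| = 126/21.5 = 5.86 A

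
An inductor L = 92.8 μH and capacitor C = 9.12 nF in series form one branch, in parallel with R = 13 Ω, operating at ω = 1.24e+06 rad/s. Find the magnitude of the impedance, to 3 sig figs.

11.7 Ω

X_L = ωL = 115 Ω
X_C = 1/(ωC) = 88.4 Ω
Branch 1: Z₁ = R = 13.0 Ω
Branch 2 (series LC): Z₂ = j(X_L − X_C) = j26.6 Ω
Parallel: Z = Z₁Z₂/(Z₁+Z₂), |Z| = 11.7 Ω, ∠Z = 26.0°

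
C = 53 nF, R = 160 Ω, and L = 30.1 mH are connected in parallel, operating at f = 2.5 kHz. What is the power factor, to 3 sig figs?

ω = 2πf = 15710 rad/s
X_L = ωL = 473 Ω
X_C = 1/(ωC) = 1200 Ω
Parallel: admittances add. Y = 1/R + 1/(jωL) + jωC
Y = (0.00625 − j0.00128) S
|Y| = 0.00638 S → |Z| = 1/|Y| = 157 Ω, ∠Z = −∠Y = 11.6°
cos φ = cos(11.6°) = 0.980

0.980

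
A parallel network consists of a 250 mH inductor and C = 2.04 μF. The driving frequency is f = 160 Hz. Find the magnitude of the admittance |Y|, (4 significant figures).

ω = 2πf = 1005 rad/s
X_L = ωL = 251.3 Ω
X_C = 1/(ωC) = 487.6 Ω
Parallel: admittances add. Y = 1/(jωL) + jωC
Y = (0 − j0.001928) S
|Y| = 0.001928 S → |Z| = 1/|Y| = 518.7 Ω, ∠Z = −∠Y = 90.00°

1.928 mS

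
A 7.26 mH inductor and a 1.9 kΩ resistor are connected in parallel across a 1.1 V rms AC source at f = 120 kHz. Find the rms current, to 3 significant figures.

ω = 2πf = 754000 rad/s
X_L = ωL = 5470 Ω
Parallel: admittances add. Y = 1/R + 1/(jωL)
Y = (0.000526 − j0.000183) S
|Y| = 0.000557 S → |Z| = 1/|Y| = 1790 Ω, ∠Z = −∠Y = 19.1°
I = V/|Z| = 1.1/1790 = 613 μA

613 μA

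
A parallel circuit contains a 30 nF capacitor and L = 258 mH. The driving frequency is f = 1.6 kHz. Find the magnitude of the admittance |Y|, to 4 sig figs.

ω = 2πf = 10050 rad/s
X_L = ωL = 2594 Ω
X_C = 1/(ωC) = 3316 Ω
Parallel: admittances add. Y = 1/(jωL) + jωC
Y = (0 − j8.396e-05) S
|Y| = 8.396e-05 S → |Z| = 1/|Y| = 11910 Ω, ∠Z = −∠Y = 90.00°

83.96 μS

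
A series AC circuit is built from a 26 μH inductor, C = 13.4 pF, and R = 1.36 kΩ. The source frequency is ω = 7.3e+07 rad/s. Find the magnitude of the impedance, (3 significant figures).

X_L = ωL = 1900 Ω
X_C = 1/(ωC) = 1020 Ω
Net reactance X = X_L − X_C = 876 Ω
Z = 1360 + j876 Ω
|Z| = √(1360² + 876²) = 1620 Ω

1620 Ω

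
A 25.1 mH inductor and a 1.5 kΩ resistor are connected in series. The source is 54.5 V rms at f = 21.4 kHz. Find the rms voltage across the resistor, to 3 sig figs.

ω = 2πf = 134500 rad/s
X_L = ωL = 3370 Ω
Z = 1500 + j3370 Ω
|Z| = √(1500² + 3370²) = 3690 Ω
I = V/|Z| = 14.8 mA
V_R = I·|Z_R| = 0.0148 × 1500 = 22.1 V

22.1 V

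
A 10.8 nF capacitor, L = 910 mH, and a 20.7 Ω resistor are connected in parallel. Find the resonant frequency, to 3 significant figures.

ω₀ = 1/√(LC) = 1/√(0.91 × 1.08e-08) = 10090 rad/s
f₀ = ω₀/(2π) = 1.61 kHz

1.61 kHz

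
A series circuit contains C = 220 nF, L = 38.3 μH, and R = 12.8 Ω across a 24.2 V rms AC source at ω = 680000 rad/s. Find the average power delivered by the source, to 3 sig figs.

13.9 W

X_L = ωL = 26.0 Ω
X_C = 1/(ωC) = 6.68 Ω
Net reactance X = X_L − X_C = 19.4 Ω
Z = 12.8 + j19.4 Ω
|Z| = √(12.8² + 19.4²) = 23.2 Ω
∠Z = arctan(19.4/12.8) = 56.5°
I = V/|Z| = 1.04 A
P = VI cos φ = 24.2 × 1.04 × cos(56.5°) = 13.9 W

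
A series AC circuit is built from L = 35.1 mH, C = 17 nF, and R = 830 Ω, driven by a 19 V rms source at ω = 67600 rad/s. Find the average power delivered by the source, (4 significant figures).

X_L = ωL = 2373 Ω
X_C = 1/(ωC) = 870.2 Ω
Net reactance X = X_L − X_C = 1503 Ω
Z = 830.0 + j1503 Ω
|Z| = √(830.0² + 1503²) = 1717 Ω
∠Z = arctan(1503/830.0) = 61.08°
I = V/|Z| = 11.07 mA
P = VI cos φ = 19 × 0.01107 × cos(61.08°) = 101.7 mW

101.7 mW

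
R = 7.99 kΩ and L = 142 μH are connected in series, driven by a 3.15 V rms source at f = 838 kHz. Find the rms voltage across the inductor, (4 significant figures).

0.2935 V

ω = 2πf = 5.265e+06 rad/s
X_L = ωL = 747.7 Ω
Z = 7990 + j747.7 Ω
|Z| = √(7990² + 747.7²) = 8025 Ω
I = V/|Z| = 392.5 μA
V_L = I·|Z_L| = 0.0003925 × 747.7 = 0.2935 V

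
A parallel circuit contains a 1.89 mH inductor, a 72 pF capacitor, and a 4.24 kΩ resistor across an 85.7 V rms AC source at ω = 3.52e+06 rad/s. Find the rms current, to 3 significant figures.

22.1 mA

X_L = ωL = 6650 Ω
X_C = 1/(ωC) = 3950 Ω
Parallel: admittances add. Y = 1/R + 1/(jωL) + jωC
Y = (0.000236 + j0.000103) S
|Y| = 0.000257 S → |Z| = 1/|Y| = 3880 Ω, ∠Z = −∠Y = -23.6°
I = V/|Z| = 85.7/3880 = 22.1 mA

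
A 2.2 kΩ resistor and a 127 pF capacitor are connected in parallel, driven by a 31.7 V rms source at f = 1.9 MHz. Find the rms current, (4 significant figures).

ω = 2πf = 1.194e+07 rad/s
X_C = 1/(ωC) = 659.6 Ω
Parallel: admittances add. Y = 1/R + jωC
Y = (0.0004545 + j0.001516) S
|Y| = 0.001583 S → |Z| = 1/|Y| = 631.8 Ω, ∠Z = −∠Y = -73.31°
I = V/|Z| = 31.7/631.8 = 50.17 mA

50.17 mA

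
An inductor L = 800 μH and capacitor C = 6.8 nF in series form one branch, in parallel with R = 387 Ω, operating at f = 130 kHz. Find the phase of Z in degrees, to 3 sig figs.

39.3°

ω = 2πf = 816800 rad/s
X_L = ωL = 653 Ω
X_C = 1/(ωC) = 180 Ω
Branch 1: Z₁ = R = 387 Ω
Branch 2 (series LC): Z₂ = j(X_L − X_C) = j473 Ω
Parallel: Z = Z₁Z₂/(Z₁+Z₂), |Z| = 300 Ω, ∠Z = 39.3°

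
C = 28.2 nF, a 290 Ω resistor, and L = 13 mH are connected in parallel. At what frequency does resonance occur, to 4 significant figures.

8.312 kHz

ω₀ = 1/√(LC) = 1/√(0.013 × 2.82e-08) = 52230 rad/s
f₀ = ω₀/(2π) = 8.312 kHz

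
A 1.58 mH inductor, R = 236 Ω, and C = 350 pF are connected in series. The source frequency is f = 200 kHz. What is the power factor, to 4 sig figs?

0.6336

ω = 2πf = 1.257e+06 rad/s
X_L = ωL = 1985 Ω
X_C = 1/(ωC) = 2274 Ω
Net reactance X = X_L − X_C = -288.2 Ω
Z = 236.0 − j288.2 Ω
|Z| = √(236.0² + 288.2²) = 372.5 Ω
∠Z = arctan(-288.2/236.0) = -50.68°
cos φ = cos(-50.68°) = 0.6336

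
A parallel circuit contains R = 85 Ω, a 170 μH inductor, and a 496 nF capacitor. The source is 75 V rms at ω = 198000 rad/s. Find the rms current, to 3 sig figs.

X_L = ωL = 33.7 Ω
X_C = 1/(ωC) = 10.2 Ω
Parallel: admittances add. Y = 1/R + 1/(jωL) + jωC
Y = (0.0118 + j0.0685) S
|Y| = 0.0695 S → |Z| = 1/|Y| = 14.4 Ω, ∠Z = −∠Y = -80.3°
I = V/|Z| = 75/14.4 = 5.21 A

5.21 A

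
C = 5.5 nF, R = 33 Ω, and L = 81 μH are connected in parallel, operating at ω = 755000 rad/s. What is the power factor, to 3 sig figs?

0.928

X_L = ωL = 61.2 Ω
X_C = 1/(ωC) = 241 Ω
Parallel: admittances add. Y = 1/R + 1/(jωL) + jωC
Y = (0.0303 − j0.0122) S
|Y| = 0.0327 S → |Z| = 1/|Y| = 30.6 Ω, ∠Z = −∠Y = 21.9°
cos φ = cos(21.9°) = 0.928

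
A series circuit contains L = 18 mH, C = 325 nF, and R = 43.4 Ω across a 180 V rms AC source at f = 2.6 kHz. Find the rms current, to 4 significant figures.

1.575 A

ω = 2πf = 16340 rad/s
X_L = ωL = 294.1 Ω
X_C = 1/(ωC) = 188.3 Ω
Net reactance X = X_L − X_C = 105.7 Ω
Z = 43.40 + j105.7 Ω
|Z| = √(43.40² + 105.7²) = 114.3 Ω
I = V/|Z| = 180/114.3 = 1.575 A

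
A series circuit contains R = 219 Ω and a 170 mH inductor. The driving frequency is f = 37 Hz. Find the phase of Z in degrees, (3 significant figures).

ω = 2πf = 232.5 rad/s
X_L = ωL = 39.5 Ω
Z = 219 + j39.5 Ω
|Z| = √(219² + 39.5²) = 223 Ω
∠Z = arctan(39.5/219) = 10.2°

10.2°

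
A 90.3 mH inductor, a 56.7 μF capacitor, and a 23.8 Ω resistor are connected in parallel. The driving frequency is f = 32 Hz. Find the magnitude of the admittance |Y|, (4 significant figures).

60.61 mS

ω = 2πf = 201.1 rad/s
X_L = ωL = 18.16 Ω
X_C = 1/(ωC) = 87.72 Ω
Parallel: admittances add. Y = 1/R + 1/(jωL) + jωC
Y = (0.04202 − j0.04368) S
|Y| = 0.06061 S → |Z| = 1/|Y| = 16.50 Ω, ∠Z = −∠Y = 46.11°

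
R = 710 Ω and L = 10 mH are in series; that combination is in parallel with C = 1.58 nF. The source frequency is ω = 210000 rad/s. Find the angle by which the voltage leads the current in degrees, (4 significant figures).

33.48°

X_L = ωL = 2100 Ω
X_C = 1/(ωC) = 3014 Ω
Branch 1 (R+jX_L): Z₁ = 710.0 + j2100 Ω, |Z₁| = 2217 Ω
Branch 2 (−jX_C): Z₂ = −j3014 Ω
Parallel: Z = Z₁Z₂/(Z₁+Z₂), |Z| = 5773 Ω, ∠Z = 33.48°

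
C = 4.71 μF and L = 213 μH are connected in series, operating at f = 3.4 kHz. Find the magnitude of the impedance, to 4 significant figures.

ω = 2πf = 21360 rad/s
X_L = ωL = 4.550 Ω
X_C = 1/(ωC) = 9.938 Ω
Net reactance X = X_L − X_C = -5.388 Ω
Z = − j5.388 Ω
|Z| = √(0² + 5.388²) = 5.388 Ω

5.388 Ω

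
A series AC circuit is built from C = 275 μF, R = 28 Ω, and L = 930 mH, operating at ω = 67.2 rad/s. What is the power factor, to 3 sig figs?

X_L = ωL = 62.5 Ω
X_C = 1/(ωC) = 54.1 Ω
Net reactance X = X_L − X_C = 8.38 Ω
Z = 28.0 + j8.38 Ω
|Z| = √(28.0² + 8.38²) = 29.2 Ω
∠Z = arctan(8.38/28.0) = 16.7°
cos φ = cos(16.7°) = 0.958

0.958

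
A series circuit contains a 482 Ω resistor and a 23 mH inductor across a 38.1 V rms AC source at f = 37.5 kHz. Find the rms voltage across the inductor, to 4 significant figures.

ω = 2πf = 235600 rad/s
X_L = ωL = 5419 Ω
Z = 482.0 + j5419 Ω
|Z| = √(482.0² + 5419²) = 5441 Ω
I = V/|Z| = 7.003 mA
V_L = I·|Z_L| = 0.007003 × 5419 = 37.95 V

37.95 V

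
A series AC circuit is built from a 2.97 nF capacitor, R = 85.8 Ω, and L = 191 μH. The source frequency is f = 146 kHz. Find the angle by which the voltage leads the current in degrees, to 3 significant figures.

-65.9°

ω = 2πf = 917300 rad/s
X_L = ωL = 175 Ω
X_C = 1/(ωC) = 367 Ω
Net reactance X = X_L − X_C = -192 Ω
Z = 85.8 − j192 Ω
|Z| = √(85.8² + 192²) = 210 Ω
∠Z = arctan(-192/85.8) = -65.9°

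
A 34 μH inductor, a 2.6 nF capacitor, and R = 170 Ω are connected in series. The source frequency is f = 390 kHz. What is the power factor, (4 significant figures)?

ω = 2πf = 2.45e+06 rad/s
X_L = ωL = 83.32 Ω
X_C = 1/(ωC) = 157.0 Ω
Net reactance X = X_L − X_C = -73.64 Ω
Z = 170.0 − j73.64 Ω
|Z| = √(170.0² + 73.64²) = 185.3 Ω
∠Z = arctan(-73.64/170.0) = -23.42°
cos φ = cos(-23.42°) = 0.9176

0.9176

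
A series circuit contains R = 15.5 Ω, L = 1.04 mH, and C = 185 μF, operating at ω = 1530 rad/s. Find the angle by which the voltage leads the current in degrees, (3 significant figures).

-7.14°

X_L = ωL = 1.59 Ω
X_C = 1/(ωC) = 3.53 Ω
Net reactance X = X_L − X_C = -1.94 Ω
Z = 15.5 − j1.94 Ω
|Z| = √(15.5² + 1.94²) = 15.6 Ω
∠Z = arctan(-1.94/15.5) = -7.14°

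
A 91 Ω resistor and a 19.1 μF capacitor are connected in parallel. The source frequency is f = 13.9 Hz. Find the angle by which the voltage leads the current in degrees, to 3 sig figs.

ω = 2πf = 87.34 rad/s
X_C = 1/(ωC) = 599 Ω
Parallel: admittances add. Y = 1/R + jωC
Y = (0.0110 + j0.00167) S
|Y| = 0.0111 S → |Z| = 1/|Y| = 90.0 Ω, ∠Z = −∠Y = -8.63°

-8.63°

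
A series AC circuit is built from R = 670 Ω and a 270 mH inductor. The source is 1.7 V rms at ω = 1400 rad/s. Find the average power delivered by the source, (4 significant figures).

3.272 mW

X_L = ωL = 378.0 Ω
Z = 670.0 + j378.0 Ω
|Z| = √(670.0² + 378.0²) = 769.3 Ω
∠Z = arctan(378.0/670.0) = 29.43°
I = V/|Z| = 2.210 mA
P = VI cos φ = 1.7 × 0.002210 × cos(29.43°) = 3.272 mW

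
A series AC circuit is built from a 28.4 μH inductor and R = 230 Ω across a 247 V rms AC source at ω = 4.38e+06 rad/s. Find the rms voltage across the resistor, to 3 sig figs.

217 V

X_L = ωL = 124 Ω
Z = 230 + j124 Ω
|Z| = √(230² + 124²) = 261 Ω
I = V/|Z| = 945 mA
V_R = I·|Z_R| = 0.945 × 230 = 217 V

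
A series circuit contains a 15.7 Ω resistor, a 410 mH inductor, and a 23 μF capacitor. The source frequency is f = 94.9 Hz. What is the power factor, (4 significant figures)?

ω = 2πf = 596.3 rad/s
X_L = ωL = 244.5 Ω
X_C = 1/(ωC) = 72.92 Ω
Net reactance X = X_L − X_C = 171.6 Ω
Z = 15.70 + j171.6 Ω
|Z| = √(15.70² + 171.6²) = 172.3 Ω
∠Z = arctan(171.6/15.70) = 84.77°
cos φ = cos(84.77°) = 0.09113

0.09113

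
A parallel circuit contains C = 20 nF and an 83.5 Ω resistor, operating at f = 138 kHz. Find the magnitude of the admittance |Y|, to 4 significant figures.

21.08 mS

ω = 2πf = 867100 rad/s
X_C = 1/(ωC) = 57.66 Ω
Parallel: admittances add. Y = 1/R + jωC
Y = (0.01198 + j0.01734) S
|Y| = 0.02108 S → |Z| = 1/|Y| = 47.45 Ω, ∠Z = −∠Y = -55.37°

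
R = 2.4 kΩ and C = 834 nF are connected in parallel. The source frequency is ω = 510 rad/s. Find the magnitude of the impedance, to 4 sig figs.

X_C = 1/(ωC) = 2351 Ω
Parallel: admittances add. Y = 1/R + jωC
Y = (0.0004167 + j0.0004253) S
|Y| = 0.0005954 S → |Z| = 1/|Y| = 1679 Ω, ∠Z = −∠Y = -45.59°

1679 Ω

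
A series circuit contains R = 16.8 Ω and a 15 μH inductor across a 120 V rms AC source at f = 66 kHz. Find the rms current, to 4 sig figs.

6.698 A

ω = 2πf = 414700 rad/s
X_L = ωL = 6.220 Ω
Z = 16.80 + j6.220 Ω
|Z| = √(16.80² + 6.220²) = 17.91 Ω
I = V/|Z| = 120/17.91 = 6.698 A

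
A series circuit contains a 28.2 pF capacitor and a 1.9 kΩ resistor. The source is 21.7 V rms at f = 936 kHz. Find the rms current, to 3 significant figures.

ω = 2πf = 5.881e+06 rad/s
X_C = 1/(ωC) = 6030 Ω
Z = 1900 − j6030 Ω
|Z| = √(1900² + 6030²) = 6320 Ω
I = V/|Z| = 21.7/6320 = 3.43 mA

3.43 mA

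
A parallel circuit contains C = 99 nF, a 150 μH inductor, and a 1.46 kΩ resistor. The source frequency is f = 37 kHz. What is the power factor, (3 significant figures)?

0.120

ω = 2πf = 232500 rad/s
X_L = ωL = 34.9 Ω
X_C = 1/(ωC) = 43.4 Ω
Parallel: admittances add. Y = 1/R + 1/(jωL) + jωC
Y = (0.000685 − j0.00566) S
|Y| = 0.00570 S → |Z| = 1/|Y| = 175 Ω, ∠Z = −∠Y = 83.1°
cos φ = cos(83.1°) = 0.120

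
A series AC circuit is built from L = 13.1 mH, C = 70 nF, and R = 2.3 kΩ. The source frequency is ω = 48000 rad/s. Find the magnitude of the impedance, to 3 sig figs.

2320 Ω

X_L = ωL = 629 Ω
X_C = 1/(ωC) = 298 Ω
Net reactance X = X_L − X_C = 331 Ω
Z = 2300 + j331 Ω
|Z| = √(2300² + 331²) = 2320 Ω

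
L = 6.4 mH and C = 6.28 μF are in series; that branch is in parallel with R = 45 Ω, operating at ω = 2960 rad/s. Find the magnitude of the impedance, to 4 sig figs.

X_L = ωL = 18.94 Ω
X_C = 1/(ωC) = 53.80 Ω
Branch 1: Z₁ = R = 45.00 Ω
Branch 2 (series LC): Z₂ = j(X_L − X_C) = −j34.85 Ω
Parallel: Z = Z₁Z₂/(Z₁+Z₂), |Z| = 27.55 Ω, ∠Z = -52.24°

27.55 Ω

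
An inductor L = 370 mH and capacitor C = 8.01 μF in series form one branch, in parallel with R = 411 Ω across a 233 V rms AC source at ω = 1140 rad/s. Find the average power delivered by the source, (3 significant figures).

132 W

X_L = ωL = 422 Ω
X_C = 1/(ωC) = 110 Ω
Branch 1: Z₁ = R = 411 Ω
Branch 2 (series LC): Z₂ = j(X_L − X_C) = j312 Ω
Parallel: Z = Z₁Z₂/(Z₁+Z₂), |Z| = 249 Ω, ∠Z = 52.8°
I = V/|Z| = 937 mA
P = VI cos φ = 233 × 0.937 × cos(52.8°) = 132 W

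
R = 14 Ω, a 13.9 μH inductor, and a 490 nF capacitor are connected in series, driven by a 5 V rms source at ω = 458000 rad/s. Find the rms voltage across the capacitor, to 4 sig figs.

X_L = ωL = 6.366 Ω
X_C = 1/(ωC) = 4.456 Ω
Net reactance X = X_L − X_C = 1.910 Ω
Z = 14.00 + j1.910 Ω
|Z| = √(14.00² + 1.910²) = 14.13 Ω
I = V/|Z| = 353.9 mA
V_C = I·|Z_C| = 0.3539 × 4.456 = 1.577 V

1.577 V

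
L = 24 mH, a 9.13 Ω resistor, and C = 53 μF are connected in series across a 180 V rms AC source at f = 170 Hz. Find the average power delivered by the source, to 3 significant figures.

2.01 kW

ω = 2πf = 1068 rad/s
X_L = ωL = 25.6 Ω
X_C = 1/(ωC) = 17.7 Ω
Net reactance X = X_L − X_C = 7.97 Ω
Z = 9.13 + j7.97 Ω
|Z| = √(9.13² + 7.97²) = 12.1 Ω
∠Z = arctan(7.97/9.13) = 41.1°
I = V/|Z| = 14.9 A
P = VI cos φ = 180 × 14.9 × cos(41.1°) = 2.01 kW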